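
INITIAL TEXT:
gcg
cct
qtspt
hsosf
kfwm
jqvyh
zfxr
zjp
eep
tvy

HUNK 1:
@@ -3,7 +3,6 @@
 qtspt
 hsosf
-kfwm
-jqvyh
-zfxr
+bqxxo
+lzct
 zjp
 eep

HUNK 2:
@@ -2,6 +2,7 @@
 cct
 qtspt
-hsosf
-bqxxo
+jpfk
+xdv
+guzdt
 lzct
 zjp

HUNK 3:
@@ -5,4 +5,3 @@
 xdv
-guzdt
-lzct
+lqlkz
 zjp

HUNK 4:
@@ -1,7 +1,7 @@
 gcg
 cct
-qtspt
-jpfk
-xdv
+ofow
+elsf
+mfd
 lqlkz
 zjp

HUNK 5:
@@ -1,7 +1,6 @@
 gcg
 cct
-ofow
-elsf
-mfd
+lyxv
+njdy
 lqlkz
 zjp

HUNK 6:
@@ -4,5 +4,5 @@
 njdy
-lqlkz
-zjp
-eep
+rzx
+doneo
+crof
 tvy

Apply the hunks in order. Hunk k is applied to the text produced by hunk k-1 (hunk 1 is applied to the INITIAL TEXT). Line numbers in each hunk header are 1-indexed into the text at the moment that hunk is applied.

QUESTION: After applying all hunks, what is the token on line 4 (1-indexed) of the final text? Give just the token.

Hunk 1: at line 3 remove [kfwm,jqvyh,zfxr] add [bqxxo,lzct] -> 9 lines: gcg cct qtspt hsosf bqxxo lzct zjp eep tvy
Hunk 2: at line 2 remove [hsosf,bqxxo] add [jpfk,xdv,guzdt] -> 10 lines: gcg cct qtspt jpfk xdv guzdt lzct zjp eep tvy
Hunk 3: at line 5 remove [guzdt,lzct] add [lqlkz] -> 9 lines: gcg cct qtspt jpfk xdv lqlkz zjp eep tvy
Hunk 4: at line 1 remove [qtspt,jpfk,xdv] add [ofow,elsf,mfd] -> 9 lines: gcg cct ofow elsf mfd lqlkz zjp eep tvy
Hunk 5: at line 1 remove [ofow,elsf,mfd] add [lyxv,njdy] -> 8 lines: gcg cct lyxv njdy lqlkz zjp eep tvy
Hunk 6: at line 4 remove [lqlkz,zjp,eep] add [rzx,doneo,crof] -> 8 lines: gcg cct lyxv njdy rzx doneo crof tvy
Final line 4: njdy

Answer: njdy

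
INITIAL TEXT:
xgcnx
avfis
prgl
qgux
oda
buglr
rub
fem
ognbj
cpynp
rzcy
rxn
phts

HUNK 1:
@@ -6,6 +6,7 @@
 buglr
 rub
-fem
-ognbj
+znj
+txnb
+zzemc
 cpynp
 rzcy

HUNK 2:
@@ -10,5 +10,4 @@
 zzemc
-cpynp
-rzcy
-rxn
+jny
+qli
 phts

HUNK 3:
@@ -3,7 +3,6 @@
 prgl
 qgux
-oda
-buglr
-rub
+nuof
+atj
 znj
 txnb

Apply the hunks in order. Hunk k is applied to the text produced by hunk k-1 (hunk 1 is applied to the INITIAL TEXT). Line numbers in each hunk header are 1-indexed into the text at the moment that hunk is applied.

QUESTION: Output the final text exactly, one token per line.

Hunk 1: at line 6 remove [fem,ognbj] add [znj,txnb,zzemc] -> 14 lines: xgcnx avfis prgl qgux oda buglr rub znj txnb zzemc cpynp rzcy rxn phts
Hunk 2: at line 10 remove [cpynp,rzcy,rxn] add [jny,qli] -> 13 lines: xgcnx avfis prgl qgux oda buglr rub znj txnb zzemc jny qli phts
Hunk 3: at line 3 remove [oda,buglr,rub] add [nuof,atj] -> 12 lines: xgcnx avfis prgl qgux nuof atj znj txnb zzemc jny qli phts

Answer: xgcnx
avfis
prgl
qgux
nuof
atj
znj
txnb
zzemc
jny
qli
phts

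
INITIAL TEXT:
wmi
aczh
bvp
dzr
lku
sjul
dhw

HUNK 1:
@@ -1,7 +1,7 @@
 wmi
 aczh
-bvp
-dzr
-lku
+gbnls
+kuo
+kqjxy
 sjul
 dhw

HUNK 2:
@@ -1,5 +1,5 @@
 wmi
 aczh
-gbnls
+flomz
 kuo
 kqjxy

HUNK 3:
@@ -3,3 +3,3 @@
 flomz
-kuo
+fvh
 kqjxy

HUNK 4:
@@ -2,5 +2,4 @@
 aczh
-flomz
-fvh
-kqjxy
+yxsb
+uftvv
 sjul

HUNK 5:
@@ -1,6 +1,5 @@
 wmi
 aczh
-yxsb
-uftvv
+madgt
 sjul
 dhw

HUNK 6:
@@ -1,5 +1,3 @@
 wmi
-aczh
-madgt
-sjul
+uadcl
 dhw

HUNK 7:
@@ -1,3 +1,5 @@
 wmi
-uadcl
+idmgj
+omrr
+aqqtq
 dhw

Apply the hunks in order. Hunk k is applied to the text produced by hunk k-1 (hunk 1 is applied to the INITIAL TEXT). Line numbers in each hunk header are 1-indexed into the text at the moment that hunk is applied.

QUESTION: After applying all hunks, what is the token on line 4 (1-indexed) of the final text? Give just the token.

Hunk 1: at line 1 remove [bvp,dzr,lku] add [gbnls,kuo,kqjxy] -> 7 lines: wmi aczh gbnls kuo kqjxy sjul dhw
Hunk 2: at line 1 remove [gbnls] add [flomz] -> 7 lines: wmi aczh flomz kuo kqjxy sjul dhw
Hunk 3: at line 3 remove [kuo] add [fvh] -> 7 lines: wmi aczh flomz fvh kqjxy sjul dhw
Hunk 4: at line 2 remove [flomz,fvh,kqjxy] add [yxsb,uftvv] -> 6 lines: wmi aczh yxsb uftvv sjul dhw
Hunk 5: at line 1 remove [yxsb,uftvv] add [madgt] -> 5 lines: wmi aczh madgt sjul dhw
Hunk 6: at line 1 remove [aczh,madgt,sjul] add [uadcl] -> 3 lines: wmi uadcl dhw
Hunk 7: at line 1 remove [uadcl] add [idmgj,omrr,aqqtq] -> 5 lines: wmi idmgj omrr aqqtq dhw
Final line 4: aqqtq

Answer: aqqtq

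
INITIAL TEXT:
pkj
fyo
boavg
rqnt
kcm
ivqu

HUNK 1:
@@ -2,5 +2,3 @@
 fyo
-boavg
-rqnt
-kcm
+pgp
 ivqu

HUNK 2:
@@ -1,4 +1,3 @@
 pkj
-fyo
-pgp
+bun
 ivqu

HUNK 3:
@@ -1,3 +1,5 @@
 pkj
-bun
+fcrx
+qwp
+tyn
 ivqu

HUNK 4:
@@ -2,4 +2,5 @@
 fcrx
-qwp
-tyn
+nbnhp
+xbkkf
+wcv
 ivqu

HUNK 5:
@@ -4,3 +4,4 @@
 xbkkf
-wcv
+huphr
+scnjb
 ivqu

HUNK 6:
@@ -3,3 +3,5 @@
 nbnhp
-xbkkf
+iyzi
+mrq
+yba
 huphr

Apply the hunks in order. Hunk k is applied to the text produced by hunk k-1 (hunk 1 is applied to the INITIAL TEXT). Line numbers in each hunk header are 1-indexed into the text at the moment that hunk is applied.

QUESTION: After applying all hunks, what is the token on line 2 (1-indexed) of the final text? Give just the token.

Hunk 1: at line 2 remove [boavg,rqnt,kcm] add [pgp] -> 4 lines: pkj fyo pgp ivqu
Hunk 2: at line 1 remove [fyo,pgp] add [bun] -> 3 lines: pkj bun ivqu
Hunk 3: at line 1 remove [bun] add [fcrx,qwp,tyn] -> 5 lines: pkj fcrx qwp tyn ivqu
Hunk 4: at line 2 remove [qwp,tyn] add [nbnhp,xbkkf,wcv] -> 6 lines: pkj fcrx nbnhp xbkkf wcv ivqu
Hunk 5: at line 4 remove [wcv] add [huphr,scnjb] -> 7 lines: pkj fcrx nbnhp xbkkf huphr scnjb ivqu
Hunk 6: at line 3 remove [xbkkf] add [iyzi,mrq,yba] -> 9 lines: pkj fcrx nbnhp iyzi mrq yba huphr scnjb ivqu
Final line 2: fcrx

Answer: fcrx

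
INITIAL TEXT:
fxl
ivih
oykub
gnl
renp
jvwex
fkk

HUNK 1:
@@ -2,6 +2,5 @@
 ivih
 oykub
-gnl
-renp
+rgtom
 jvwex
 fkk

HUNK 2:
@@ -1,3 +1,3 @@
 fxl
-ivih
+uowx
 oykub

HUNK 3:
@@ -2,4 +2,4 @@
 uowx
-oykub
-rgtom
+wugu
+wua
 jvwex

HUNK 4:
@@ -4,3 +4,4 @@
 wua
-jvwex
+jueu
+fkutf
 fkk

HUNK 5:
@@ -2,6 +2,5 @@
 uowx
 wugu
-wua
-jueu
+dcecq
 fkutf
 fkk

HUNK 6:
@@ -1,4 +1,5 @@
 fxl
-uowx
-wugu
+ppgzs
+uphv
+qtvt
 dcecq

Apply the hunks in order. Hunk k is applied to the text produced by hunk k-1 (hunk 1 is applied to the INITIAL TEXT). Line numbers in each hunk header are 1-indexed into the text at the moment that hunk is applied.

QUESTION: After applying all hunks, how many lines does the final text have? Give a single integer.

Answer: 7

Derivation:
Hunk 1: at line 2 remove [gnl,renp] add [rgtom] -> 6 lines: fxl ivih oykub rgtom jvwex fkk
Hunk 2: at line 1 remove [ivih] add [uowx] -> 6 lines: fxl uowx oykub rgtom jvwex fkk
Hunk 3: at line 2 remove [oykub,rgtom] add [wugu,wua] -> 6 lines: fxl uowx wugu wua jvwex fkk
Hunk 4: at line 4 remove [jvwex] add [jueu,fkutf] -> 7 lines: fxl uowx wugu wua jueu fkutf fkk
Hunk 5: at line 2 remove [wua,jueu] add [dcecq] -> 6 lines: fxl uowx wugu dcecq fkutf fkk
Hunk 6: at line 1 remove [uowx,wugu] add [ppgzs,uphv,qtvt] -> 7 lines: fxl ppgzs uphv qtvt dcecq fkutf fkk
Final line count: 7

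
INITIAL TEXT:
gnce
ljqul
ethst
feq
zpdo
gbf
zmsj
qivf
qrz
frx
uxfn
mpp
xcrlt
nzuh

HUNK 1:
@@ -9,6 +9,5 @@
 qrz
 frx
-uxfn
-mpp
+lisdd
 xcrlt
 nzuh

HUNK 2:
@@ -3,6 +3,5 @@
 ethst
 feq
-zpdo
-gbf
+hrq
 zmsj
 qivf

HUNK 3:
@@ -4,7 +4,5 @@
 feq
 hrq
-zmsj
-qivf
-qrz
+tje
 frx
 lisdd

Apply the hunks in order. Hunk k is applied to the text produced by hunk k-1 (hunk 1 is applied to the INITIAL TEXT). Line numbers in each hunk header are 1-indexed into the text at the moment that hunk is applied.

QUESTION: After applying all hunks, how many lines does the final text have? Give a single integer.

Hunk 1: at line 9 remove [uxfn,mpp] add [lisdd] -> 13 lines: gnce ljqul ethst feq zpdo gbf zmsj qivf qrz frx lisdd xcrlt nzuh
Hunk 2: at line 3 remove [zpdo,gbf] add [hrq] -> 12 lines: gnce ljqul ethst feq hrq zmsj qivf qrz frx lisdd xcrlt nzuh
Hunk 3: at line 4 remove [zmsj,qivf,qrz] add [tje] -> 10 lines: gnce ljqul ethst feq hrq tje frx lisdd xcrlt nzuh
Final line count: 10

Answer: 10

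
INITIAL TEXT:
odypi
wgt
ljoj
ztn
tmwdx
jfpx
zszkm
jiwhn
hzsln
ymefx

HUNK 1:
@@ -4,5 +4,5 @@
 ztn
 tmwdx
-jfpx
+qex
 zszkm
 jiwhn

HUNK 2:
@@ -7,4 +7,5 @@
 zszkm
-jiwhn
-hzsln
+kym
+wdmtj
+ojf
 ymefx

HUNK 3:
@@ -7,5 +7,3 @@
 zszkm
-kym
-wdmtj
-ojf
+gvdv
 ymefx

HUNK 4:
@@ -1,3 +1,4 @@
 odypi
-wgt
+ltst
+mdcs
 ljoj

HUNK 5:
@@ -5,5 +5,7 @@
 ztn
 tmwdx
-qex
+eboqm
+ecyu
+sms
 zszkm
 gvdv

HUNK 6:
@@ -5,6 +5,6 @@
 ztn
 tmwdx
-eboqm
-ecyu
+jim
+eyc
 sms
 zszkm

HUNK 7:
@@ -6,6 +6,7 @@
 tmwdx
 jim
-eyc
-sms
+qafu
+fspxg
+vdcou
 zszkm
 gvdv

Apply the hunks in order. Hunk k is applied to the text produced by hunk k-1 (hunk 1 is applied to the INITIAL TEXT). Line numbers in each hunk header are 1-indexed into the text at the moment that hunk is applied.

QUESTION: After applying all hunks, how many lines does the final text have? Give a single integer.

Answer: 13

Derivation:
Hunk 1: at line 4 remove [jfpx] add [qex] -> 10 lines: odypi wgt ljoj ztn tmwdx qex zszkm jiwhn hzsln ymefx
Hunk 2: at line 7 remove [jiwhn,hzsln] add [kym,wdmtj,ojf] -> 11 lines: odypi wgt ljoj ztn tmwdx qex zszkm kym wdmtj ojf ymefx
Hunk 3: at line 7 remove [kym,wdmtj,ojf] add [gvdv] -> 9 lines: odypi wgt ljoj ztn tmwdx qex zszkm gvdv ymefx
Hunk 4: at line 1 remove [wgt] add [ltst,mdcs] -> 10 lines: odypi ltst mdcs ljoj ztn tmwdx qex zszkm gvdv ymefx
Hunk 5: at line 5 remove [qex] add [eboqm,ecyu,sms] -> 12 lines: odypi ltst mdcs ljoj ztn tmwdx eboqm ecyu sms zszkm gvdv ymefx
Hunk 6: at line 5 remove [eboqm,ecyu] add [jim,eyc] -> 12 lines: odypi ltst mdcs ljoj ztn tmwdx jim eyc sms zszkm gvdv ymefx
Hunk 7: at line 6 remove [eyc,sms] add [qafu,fspxg,vdcou] -> 13 lines: odypi ltst mdcs ljoj ztn tmwdx jim qafu fspxg vdcou zszkm gvdv ymefx
Final line count: 13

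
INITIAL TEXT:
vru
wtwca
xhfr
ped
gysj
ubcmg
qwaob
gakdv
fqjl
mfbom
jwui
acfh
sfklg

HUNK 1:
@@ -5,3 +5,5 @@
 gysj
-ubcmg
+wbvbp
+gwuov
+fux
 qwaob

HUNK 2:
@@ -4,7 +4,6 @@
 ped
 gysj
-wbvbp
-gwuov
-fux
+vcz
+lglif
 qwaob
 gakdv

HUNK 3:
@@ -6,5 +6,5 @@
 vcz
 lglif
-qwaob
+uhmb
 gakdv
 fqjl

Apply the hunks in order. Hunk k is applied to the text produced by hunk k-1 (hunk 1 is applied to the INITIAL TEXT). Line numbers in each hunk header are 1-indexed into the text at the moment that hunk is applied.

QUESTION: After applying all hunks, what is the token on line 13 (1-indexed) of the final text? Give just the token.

Hunk 1: at line 5 remove [ubcmg] add [wbvbp,gwuov,fux] -> 15 lines: vru wtwca xhfr ped gysj wbvbp gwuov fux qwaob gakdv fqjl mfbom jwui acfh sfklg
Hunk 2: at line 4 remove [wbvbp,gwuov,fux] add [vcz,lglif] -> 14 lines: vru wtwca xhfr ped gysj vcz lglif qwaob gakdv fqjl mfbom jwui acfh sfklg
Hunk 3: at line 6 remove [qwaob] add [uhmb] -> 14 lines: vru wtwca xhfr ped gysj vcz lglif uhmb gakdv fqjl mfbom jwui acfh sfklg
Final line 13: acfh

Answer: acfh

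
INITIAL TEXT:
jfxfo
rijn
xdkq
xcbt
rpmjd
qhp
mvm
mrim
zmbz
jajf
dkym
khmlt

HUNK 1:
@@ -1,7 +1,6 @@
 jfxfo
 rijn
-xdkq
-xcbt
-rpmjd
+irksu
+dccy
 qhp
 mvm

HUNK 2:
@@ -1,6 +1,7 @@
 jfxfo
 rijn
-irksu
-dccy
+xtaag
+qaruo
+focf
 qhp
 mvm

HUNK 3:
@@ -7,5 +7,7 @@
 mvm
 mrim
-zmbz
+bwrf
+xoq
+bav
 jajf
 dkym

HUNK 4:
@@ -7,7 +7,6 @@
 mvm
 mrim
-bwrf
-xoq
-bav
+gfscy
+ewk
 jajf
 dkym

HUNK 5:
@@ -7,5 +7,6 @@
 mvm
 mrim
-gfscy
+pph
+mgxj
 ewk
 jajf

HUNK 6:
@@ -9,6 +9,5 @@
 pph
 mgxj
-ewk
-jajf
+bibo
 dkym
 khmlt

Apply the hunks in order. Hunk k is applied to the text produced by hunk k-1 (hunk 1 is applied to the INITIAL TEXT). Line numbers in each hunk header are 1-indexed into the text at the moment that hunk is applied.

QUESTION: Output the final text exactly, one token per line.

Answer: jfxfo
rijn
xtaag
qaruo
focf
qhp
mvm
mrim
pph
mgxj
bibo
dkym
khmlt

Derivation:
Hunk 1: at line 1 remove [xdkq,xcbt,rpmjd] add [irksu,dccy] -> 11 lines: jfxfo rijn irksu dccy qhp mvm mrim zmbz jajf dkym khmlt
Hunk 2: at line 1 remove [irksu,dccy] add [xtaag,qaruo,focf] -> 12 lines: jfxfo rijn xtaag qaruo focf qhp mvm mrim zmbz jajf dkym khmlt
Hunk 3: at line 7 remove [zmbz] add [bwrf,xoq,bav] -> 14 lines: jfxfo rijn xtaag qaruo focf qhp mvm mrim bwrf xoq bav jajf dkym khmlt
Hunk 4: at line 7 remove [bwrf,xoq,bav] add [gfscy,ewk] -> 13 lines: jfxfo rijn xtaag qaruo focf qhp mvm mrim gfscy ewk jajf dkym khmlt
Hunk 5: at line 7 remove [gfscy] add [pph,mgxj] -> 14 lines: jfxfo rijn xtaag qaruo focf qhp mvm mrim pph mgxj ewk jajf dkym khmlt
Hunk 6: at line 9 remove [ewk,jajf] add [bibo] -> 13 lines: jfxfo rijn xtaag qaruo focf qhp mvm mrim pph mgxj bibo dkym khmlt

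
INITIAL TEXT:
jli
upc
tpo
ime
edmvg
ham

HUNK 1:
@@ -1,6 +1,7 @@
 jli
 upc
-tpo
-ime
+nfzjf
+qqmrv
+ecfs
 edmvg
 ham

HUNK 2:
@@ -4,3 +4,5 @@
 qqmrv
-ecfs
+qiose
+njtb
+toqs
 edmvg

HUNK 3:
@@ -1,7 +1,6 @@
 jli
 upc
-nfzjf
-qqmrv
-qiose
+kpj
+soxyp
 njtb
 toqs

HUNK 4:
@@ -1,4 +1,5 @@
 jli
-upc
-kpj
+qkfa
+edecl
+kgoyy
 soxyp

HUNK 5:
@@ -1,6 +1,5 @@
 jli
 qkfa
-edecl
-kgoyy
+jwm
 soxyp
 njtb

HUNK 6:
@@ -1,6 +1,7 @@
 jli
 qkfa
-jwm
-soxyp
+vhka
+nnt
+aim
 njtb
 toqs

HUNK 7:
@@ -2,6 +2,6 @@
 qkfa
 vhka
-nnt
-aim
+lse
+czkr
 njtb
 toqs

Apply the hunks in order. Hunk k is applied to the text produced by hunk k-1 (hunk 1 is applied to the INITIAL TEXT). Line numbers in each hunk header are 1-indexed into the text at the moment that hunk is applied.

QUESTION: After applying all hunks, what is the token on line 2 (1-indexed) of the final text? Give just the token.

Answer: qkfa

Derivation:
Hunk 1: at line 1 remove [tpo,ime] add [nfzjf,qqmrv,ecfs] -> 7 lines: jli upc nfzjf qqmrv ecfs edmvg ham
Hunk 2: at line 4 remove [ecfs] add [qiose,njtb,toqs] -> 9 lines: jli upc nfzjf qqmrv qiose njtb toqs edmvg ham
Hunk 3: at line 1 remove [nfzjf,qqmrv,qiose] add [kpj,soxyp] -> 8 lines: jli upc kpj soxyp njtb toqs edmvg ham
Hunk 4: at line 1 remove [upc,kpj] add [qkfa,edecl,kgoyy] -> 9 lines: jli qkfa edecl kgoyy soxyp njtb toqs edmvg ham
Hunk 5: at line 1 remove [edecl,kgoyy] add [jwm] -> 8 lines: jli qkfa jwm soxyp njtb toqs edmvg ham
Hunk 6: at line 1 remove [jwm,soxyp] add [vhka,nnt,aim] -> 9 lines: jli qkfa vhka nnt aim njtb toqs edmvg ham
Hunk 7: at line 2 remove [nnt,aim] add [lse,czkr] -> 9 lines: jli qkfa vhka lse czkr njtb toqs edmvg ham
Final line 2: qkfa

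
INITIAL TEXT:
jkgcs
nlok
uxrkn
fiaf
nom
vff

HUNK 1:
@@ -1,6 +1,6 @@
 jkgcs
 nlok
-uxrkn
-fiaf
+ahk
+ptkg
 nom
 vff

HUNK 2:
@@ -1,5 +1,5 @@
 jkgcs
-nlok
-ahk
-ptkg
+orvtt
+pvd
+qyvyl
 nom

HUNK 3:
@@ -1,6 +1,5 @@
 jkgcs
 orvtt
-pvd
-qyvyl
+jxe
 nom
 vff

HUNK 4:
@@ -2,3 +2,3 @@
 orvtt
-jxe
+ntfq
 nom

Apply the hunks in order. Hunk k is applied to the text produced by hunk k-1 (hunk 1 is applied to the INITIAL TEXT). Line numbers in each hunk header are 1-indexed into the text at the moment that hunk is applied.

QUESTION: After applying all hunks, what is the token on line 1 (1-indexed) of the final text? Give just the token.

Hunk 1: at line 1 remove [uxrkn,fiaf] add [ahk,ptkg] -> 6 lines: jkgcs nlok ahk ptkg nom vff
Hunk 2: at line 1 remove [nlok,ahk,ptkg] add [orvtt,pvd,qyvyl] -> 6 lines: jkgcs orvtt pvd qyvyl nom vff
Hunk 3: at line 1 remove [pvd,qyvyl] add [jxe] -> 5 lines: jkgcs orvtt jxe nom vff
Hunk 4: at line 2 remove [jxe] add [ntfq] -> 5 lines: jkgcs orvtt ntfq nom vff
Final line 1: jkgcs

Answer: jkgcs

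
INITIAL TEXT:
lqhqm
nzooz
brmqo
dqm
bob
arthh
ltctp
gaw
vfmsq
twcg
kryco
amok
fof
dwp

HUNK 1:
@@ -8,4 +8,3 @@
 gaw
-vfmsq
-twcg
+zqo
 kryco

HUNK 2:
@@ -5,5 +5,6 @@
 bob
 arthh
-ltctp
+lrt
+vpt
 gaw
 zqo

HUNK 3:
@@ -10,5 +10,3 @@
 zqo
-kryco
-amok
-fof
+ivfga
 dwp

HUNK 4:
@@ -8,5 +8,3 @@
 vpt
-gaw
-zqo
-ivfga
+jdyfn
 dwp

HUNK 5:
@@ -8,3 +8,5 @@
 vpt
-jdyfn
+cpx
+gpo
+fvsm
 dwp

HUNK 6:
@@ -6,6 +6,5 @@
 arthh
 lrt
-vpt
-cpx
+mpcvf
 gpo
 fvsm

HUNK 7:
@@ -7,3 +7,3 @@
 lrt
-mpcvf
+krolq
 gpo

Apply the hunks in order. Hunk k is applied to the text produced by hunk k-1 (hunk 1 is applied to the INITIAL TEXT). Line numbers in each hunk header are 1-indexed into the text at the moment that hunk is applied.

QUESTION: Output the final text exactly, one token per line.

Answer: lqhqm
nzooz
brmqo
dqm
bob
arthh
lrt
krolq
gpo
fvsm
dwp

Derivation:
Hunk 1: at line 8 remove [vfmsq,twcg] add [zqo] -> 13 lines: lqhqm nzooz brmqo dqm bob arthh ltctp gaw zqo kryco amok fof dwp
Hunk 2: at line 5 remove [ltctp] add [lrt,vpt] -> 14 lines: lqhqm nzooz brmqo dqm bob arthh lrt vpt gaw zqo kryco amok fof dwp
Hunk 3: at line 10 remove [kryco,amok,fof] add [ivfga] -> 12 lines: lqhqm nzooz brmqo dqm bob arthh lrt vpt gaw zqo ivfga dwp
Hunk 4: at line 8 remove [gaw,zqo,ivfga] add [jdyfn] -> 10 lines: lqhqm nzooz brmqo dqm bob arthh lrt vpt jdyfn dwp
Hunk 5: at line 8 remove [jdyfn] add [cpx,gpo,fvsm] -> 12 lines: lqhqm nzooz brmqo dqm bob arthh lrt vpt cpx gpo fvsm dwp
Hunk 6: at line 6 remove [vpt,cpx] add [mpcvf] -> 11 lines: lqhqm nzooz brmqo dqm bob arthh lrt mpcvf gpo fvsm dwp
Hunk 7: at line 7 remove [mpcvf] add [krolq] -> 11 lines: lqhqm nzooz brmqo dqm bob arthh lrt krolq gpo fvsm dwp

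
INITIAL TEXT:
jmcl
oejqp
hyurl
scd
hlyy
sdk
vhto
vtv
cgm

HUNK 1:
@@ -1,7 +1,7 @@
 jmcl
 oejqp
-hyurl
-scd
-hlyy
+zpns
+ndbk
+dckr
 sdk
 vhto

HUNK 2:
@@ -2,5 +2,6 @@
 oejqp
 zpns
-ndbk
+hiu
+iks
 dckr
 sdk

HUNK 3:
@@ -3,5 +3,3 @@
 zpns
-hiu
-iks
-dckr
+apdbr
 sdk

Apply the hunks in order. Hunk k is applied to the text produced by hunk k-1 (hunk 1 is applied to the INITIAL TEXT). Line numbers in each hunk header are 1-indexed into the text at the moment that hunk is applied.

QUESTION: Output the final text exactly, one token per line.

Answer: jmcl
oejqp
zpns
apdbr
sdk
vhto
vtv
cgm

Derivation:
Hunk 1: at line 1 remove [hyurl,scd,hlyy] add [zpns,ndbk,dckr] -> 9 lines: jmcl oejqp zpns ndbk dckr sdk vhto vtv cgm
Hunk 2: at line 2 remove [ndbk] add [hiu,iks] -> 10 lines: jmcl oejqp zpns hiu iks dckr sdk vhto vtv cgm
Hunk 3: at line 3 remove [hiu,iks,dckr] add [apdbr] -> 8 lines: jmcl oejqp zpns apdbr sdk vhto vtv cgm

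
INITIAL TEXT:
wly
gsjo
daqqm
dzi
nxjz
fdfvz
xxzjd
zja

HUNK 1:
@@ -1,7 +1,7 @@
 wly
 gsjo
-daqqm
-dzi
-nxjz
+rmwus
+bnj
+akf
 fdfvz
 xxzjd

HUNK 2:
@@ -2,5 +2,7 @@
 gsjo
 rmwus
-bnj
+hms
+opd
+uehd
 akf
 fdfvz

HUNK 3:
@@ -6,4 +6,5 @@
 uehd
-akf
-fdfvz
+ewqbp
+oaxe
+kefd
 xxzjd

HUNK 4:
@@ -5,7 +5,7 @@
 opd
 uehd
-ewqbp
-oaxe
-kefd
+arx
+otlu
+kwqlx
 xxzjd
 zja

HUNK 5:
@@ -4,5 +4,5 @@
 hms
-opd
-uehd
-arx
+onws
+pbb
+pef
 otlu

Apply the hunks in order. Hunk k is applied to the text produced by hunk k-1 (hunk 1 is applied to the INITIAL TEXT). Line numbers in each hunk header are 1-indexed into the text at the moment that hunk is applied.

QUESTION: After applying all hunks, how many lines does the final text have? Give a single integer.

Answer: 11

Derivation:
Hunk 1: at line 1 remove [daqqm,dzi,nxjz] add [rmwus,bnj,akf] -> 8 lines: wly gsjo rmwus bnj akf fdfvz xxzjd zja
Hunk 2: at line 2 remove [bnj] add [hms,opd,uehd] -> 10 lines: wly gsjo rmwus hms opd uehd akf fdfvz xxzjd zja
Hunk 3: at line 6 remove [akf,fdfvz] add [ewqbp,oaxe,kefd] -> 11 lines: wly gsjo rmwus hms opd uehd ewqbp oaxe kefd xxzjd zja
Hunk 4: at line 5 remove [ewqbp,oaxe,kefd] add [arx,otlu,kwqlx] -> 11 lines: wly gsjo rmwus hms opd uehd arx otlu kwqlx xxzjd zja
Hunk 5: at line 4 remove [opd,uehd,arx] add [onws,pbb,pef] -> 11 lines: wly gsjo rmwus hms onws pbb pef otlu kwqlx xxzjd zja
Final line count: 11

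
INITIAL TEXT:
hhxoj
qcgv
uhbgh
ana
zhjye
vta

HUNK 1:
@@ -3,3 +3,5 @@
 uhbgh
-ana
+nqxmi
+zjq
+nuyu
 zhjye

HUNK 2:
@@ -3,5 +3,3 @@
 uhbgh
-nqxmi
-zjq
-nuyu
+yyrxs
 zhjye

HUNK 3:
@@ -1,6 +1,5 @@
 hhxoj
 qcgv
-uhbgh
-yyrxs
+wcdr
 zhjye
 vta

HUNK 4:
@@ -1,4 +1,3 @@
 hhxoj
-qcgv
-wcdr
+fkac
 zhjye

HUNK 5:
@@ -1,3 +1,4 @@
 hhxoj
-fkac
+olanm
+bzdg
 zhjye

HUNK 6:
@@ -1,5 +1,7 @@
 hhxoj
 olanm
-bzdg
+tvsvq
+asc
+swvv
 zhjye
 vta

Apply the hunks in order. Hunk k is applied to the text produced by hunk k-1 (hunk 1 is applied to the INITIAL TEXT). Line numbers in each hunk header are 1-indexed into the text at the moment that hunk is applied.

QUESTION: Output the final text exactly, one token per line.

Hunk 1: at line 3 remove [ana] add [nqxmi,zjq,nuyu] -> 8 lines: hhxoj qcgv uhbgh nqxmi zjq nuyu zhjye vta
Hunk 2: at line 3 remove [nqxmi,zjq,nuyu] add [yyrxs] -> 6 lines: hhxoj qcgv uhbgh yyrxs zhjye vta
Hunk 3: at line 1 remove [uhbgh,yyrxs] add [wcdr] -> 5 lines: hhxoj qcgv wcdr zhjye vta
Hunk 4: at line 1 remove [qcgv,wcdr] add [fkac] -> 4 lines: hhxoj fkac zhjye vta
Hunk 5: at line 1 remove [fkac] add [olanm,bzdg] -> 5 lines: hhxoj olanm bzdg zhjye vta
Hunk 6: at line 1 remove [bzdg] add [tvsvq,asc,swvv] -> 7 lines: hhxoj olanm tvsvq asc swvv zhjye vta

Answer: hhxoj
olanm
tvsvq
asc
swvv
zhjye
vta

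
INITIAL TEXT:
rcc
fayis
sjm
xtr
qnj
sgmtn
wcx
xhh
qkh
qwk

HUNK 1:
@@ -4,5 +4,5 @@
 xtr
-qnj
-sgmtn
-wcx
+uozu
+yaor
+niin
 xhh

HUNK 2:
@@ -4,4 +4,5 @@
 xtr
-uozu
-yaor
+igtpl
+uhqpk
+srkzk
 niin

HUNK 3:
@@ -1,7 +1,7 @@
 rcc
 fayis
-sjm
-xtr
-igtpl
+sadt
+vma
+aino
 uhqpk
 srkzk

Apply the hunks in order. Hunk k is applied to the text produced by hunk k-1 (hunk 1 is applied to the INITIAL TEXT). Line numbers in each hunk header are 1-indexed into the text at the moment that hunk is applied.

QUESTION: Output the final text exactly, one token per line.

Answer: rcc
fayis
sadt
vma
aino
uhqpk
srkzk
niin
xhh
qkh
qwk

Derivation:
Hunk 1: at line 4 remove [qnj,sgmtn,wcx] add [uozu,yaor,niin] -> 10 lines: rcc fayis sjm xtr uozu yaor niin xhh qkh qwk
Hunk 2: at line 4 remove [uozu,yaor] add [igtpl,uhqpk,srkzk] -> 11 lines: rcc fayis sjm xtr igtpl uhqpk srkzk niin xhh qkh qwk
Hunk 3: at line 1 remove [sjm,xtr,igtpl] add [sadt,vma,aino] -> 11 lines: rcc fayis sadt vma aino uhqpk srkzk niin xhh qkh qwk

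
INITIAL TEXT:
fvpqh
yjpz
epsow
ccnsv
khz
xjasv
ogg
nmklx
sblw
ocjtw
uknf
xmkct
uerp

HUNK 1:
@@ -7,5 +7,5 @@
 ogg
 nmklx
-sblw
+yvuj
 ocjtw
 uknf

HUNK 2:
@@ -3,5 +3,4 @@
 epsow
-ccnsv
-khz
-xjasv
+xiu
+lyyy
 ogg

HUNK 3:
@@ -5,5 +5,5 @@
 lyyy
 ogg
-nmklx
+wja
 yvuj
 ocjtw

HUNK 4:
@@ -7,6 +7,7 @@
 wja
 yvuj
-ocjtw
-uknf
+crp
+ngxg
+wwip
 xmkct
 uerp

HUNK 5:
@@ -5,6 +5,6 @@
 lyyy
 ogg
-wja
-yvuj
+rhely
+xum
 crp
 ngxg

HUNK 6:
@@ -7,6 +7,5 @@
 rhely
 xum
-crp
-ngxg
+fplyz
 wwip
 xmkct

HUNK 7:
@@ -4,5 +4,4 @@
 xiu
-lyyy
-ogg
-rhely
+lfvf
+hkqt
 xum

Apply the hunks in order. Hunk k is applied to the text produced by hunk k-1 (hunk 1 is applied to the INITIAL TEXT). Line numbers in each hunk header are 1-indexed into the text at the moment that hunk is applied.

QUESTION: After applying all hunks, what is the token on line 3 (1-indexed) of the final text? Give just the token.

Hunk 1: at line 7 remove [sblw] add [yvuj] -> 13 lines: fvpqh yjpz epsow ccnsv khz xjasv ogg nmklx yvuj ocjtw uknf xmkct uerp
Hunk 2: at line 3 remove [ccnsv,khz,xjasv] add [xiu,lyyy] -> 12 lines: fvpqh yjpz epsow xiu lyyy ogg nmklx yvuj ocjtw uknf xmkct uerp
Hunk 3: at line 5 remove [nmklx] add [wja] -> 12 lines: fvpqh yjpz epsow xiu lyyy ogg wja yvuj ocjtw uknf xmkct uerp
Hunk 4: at line 7 remove [ocjtw,uknf] add [crp,ngxg,wwip] -> 13 lines: fvpqh yjpz epsow xiu lyyy ogg wja yvuj crp ngxg wwip xmkct uerp
Hunk 5: at line 5 remove [wja,yvuj] add [rhely,xum] -> 13 lines: fvpqh yjpz epsow xiu lyyy ogg rhely xum crp ngxg wwip xmkct uerp
Hunk 6: at line 7 remove [crp,ngxg] add [fplyz] -> 12 lines: fvpqh yjpz epsow xiu lyyy ogg rhely xum fplyz wwip xmkct uerp
Hunk 7: at line 4 remove [lyyy,ogg,rhely] add [lfvf,hkqt] -> 11 lines: fvpqh yjpz epsow xiu lfvf hkqt xum fplyz wwip xmkct uerp
Final line 3: epsow

Answer: epsow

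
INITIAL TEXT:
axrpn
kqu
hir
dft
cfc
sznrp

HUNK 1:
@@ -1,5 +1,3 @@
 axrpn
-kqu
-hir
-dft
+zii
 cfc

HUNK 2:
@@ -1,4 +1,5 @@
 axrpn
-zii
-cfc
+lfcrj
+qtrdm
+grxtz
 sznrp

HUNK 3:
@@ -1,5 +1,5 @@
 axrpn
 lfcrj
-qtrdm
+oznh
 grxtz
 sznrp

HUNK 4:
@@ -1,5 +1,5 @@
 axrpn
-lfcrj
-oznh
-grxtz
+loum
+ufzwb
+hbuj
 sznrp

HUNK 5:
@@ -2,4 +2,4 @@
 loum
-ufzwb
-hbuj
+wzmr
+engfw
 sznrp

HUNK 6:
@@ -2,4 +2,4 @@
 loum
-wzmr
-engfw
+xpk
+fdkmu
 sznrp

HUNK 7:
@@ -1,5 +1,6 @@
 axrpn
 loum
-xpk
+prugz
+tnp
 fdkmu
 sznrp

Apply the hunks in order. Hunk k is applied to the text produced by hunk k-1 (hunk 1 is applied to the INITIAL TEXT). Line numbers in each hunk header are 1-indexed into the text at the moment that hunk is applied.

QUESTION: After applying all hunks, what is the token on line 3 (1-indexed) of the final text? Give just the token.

Hunk 1: at line 1 remove [kqu,hir,dft] add [zii] -> 4 lines: axrpn zii cfc sznrp
Hunk 2: at line 1 remove [zii,cfc] add [lfcrj,qtrdm,grxtz] -> 5 lines: axrpn lfcrj qtrdm grxtz sznrp
Hunk 3: at line 1 remove [qtrdm] add [oznh] -> 5 lines: axrpn lfcrj oznh grxtz sznrp
Hunk 4: at line 1 remove [lfcrj,oznh,grxtz] add [loum,ufzwb,hbuj] -> 5 lines: axrpn loum ufzwb hbuj sznrp
Hunk 5: at line 2 remove [ufzwb,hbuj] add [wzmr,engfw] -> 5 lines: axrpn loum wzmr engfw sznrp
Hunk 6: at line 2 remove [wzmr,engfw] add [xpk,fdkmu] -> 5 lines: axrpn loum xpk fdkmu sznrp
Hunk 7: at line 1 remove [xpk] add [prugz,tnp] -> 6 lines: axrpn loum prugz tnp fdkmu sznrp
Final line 3: prugz

Answer: prugz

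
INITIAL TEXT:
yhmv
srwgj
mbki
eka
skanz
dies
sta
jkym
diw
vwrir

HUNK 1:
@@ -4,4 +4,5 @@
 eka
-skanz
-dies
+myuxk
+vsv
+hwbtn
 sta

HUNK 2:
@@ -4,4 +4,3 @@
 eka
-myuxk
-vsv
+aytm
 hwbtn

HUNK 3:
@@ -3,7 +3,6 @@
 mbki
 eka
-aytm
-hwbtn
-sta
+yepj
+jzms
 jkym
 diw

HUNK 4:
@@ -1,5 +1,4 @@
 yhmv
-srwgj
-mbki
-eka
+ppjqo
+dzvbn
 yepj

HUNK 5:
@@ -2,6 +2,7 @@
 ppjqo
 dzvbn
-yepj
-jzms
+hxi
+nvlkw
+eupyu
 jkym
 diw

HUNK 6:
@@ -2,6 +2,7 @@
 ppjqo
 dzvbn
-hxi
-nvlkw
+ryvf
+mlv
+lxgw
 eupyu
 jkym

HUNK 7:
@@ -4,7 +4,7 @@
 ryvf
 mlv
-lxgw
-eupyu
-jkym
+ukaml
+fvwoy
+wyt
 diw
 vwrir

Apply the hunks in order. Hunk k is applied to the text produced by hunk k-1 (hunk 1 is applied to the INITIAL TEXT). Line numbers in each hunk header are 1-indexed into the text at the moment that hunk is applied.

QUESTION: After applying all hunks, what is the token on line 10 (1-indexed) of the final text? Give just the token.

Hunk 1: at line 4 remove [skanz,dies] add [myuxk,vsv,hwbtn] -> 11 lines: yhmv srwgj mbki eka myuxk vsv hwbtn sta jkym diw vwrir
Hunk 2: at line 4 remove [myuxk,vsv] add [aytm] -> 10 lines: yhmv srwgj mbki eka aytm hwbtn sta jkym diw vwrir
Hunk 3: at line 3 remove [aytm,hwbtn,sta] add [yepj,jzms] -> 9 lines: yhmv srwgj mbki eka yepj jzms jkym diw vwrir
Hunk 4: at line 1 remove [srwgj,mbki,eka] add [ppjqo,dzvbn] -> 8 lines: yhmv ppjqo dzvbn yepj jzms jkym diw vwrir
Hunk 5: at line 2 remove [yepj,jzms] add [hxi,nvlkw,eupyu] -> 9 lines: yhmv ppjqo dzvbn hxi nvlkw eupyu jkym diw vwrir
Hunk 6: at line 2 remove [hxi,nvlkw] add [ryvf,mlv,lxgw] -> 10 lines: yhmv ppjqo dzvbn ryvf mlv lxgw eupyu jkym diw vwrir
Hunk 7: at line 4 remove [lxgw,eupyu,jkym] add [ukaml,fvwoy,wyt] -> 10 lines: yhmv ppjqo dzvbn ryvf mlv ukaml fvwoy wyt diw vwrir
Final line 10: vwrir

Answer: vwrir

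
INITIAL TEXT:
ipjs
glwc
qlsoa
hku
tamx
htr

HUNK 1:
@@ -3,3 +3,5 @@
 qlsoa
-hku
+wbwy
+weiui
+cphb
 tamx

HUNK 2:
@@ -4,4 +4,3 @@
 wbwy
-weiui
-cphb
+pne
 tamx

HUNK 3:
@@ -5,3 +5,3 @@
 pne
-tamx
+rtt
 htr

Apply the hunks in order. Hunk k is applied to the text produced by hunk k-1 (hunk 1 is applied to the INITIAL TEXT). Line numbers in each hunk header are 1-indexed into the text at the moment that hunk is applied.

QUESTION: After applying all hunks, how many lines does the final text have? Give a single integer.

Hunk 1: at line 3 remove [hku] add [wbwy,weiui,cphb] -> 8 lines: ipjs glwc qlsoa wbwy weiui cphb tamx htr
Hunk 2: at line 4 remove [weiui,cphb] add [pne] -> 7 lines: ipjs glwc qlsoa wbwy pne tamx htr
Hunk 3: at line 5 remove [tamx] add [rtt] -> 7 lines: ipjs glwc qlsoa wbwy pne rtt htr
Final line count: 7

Answer: 7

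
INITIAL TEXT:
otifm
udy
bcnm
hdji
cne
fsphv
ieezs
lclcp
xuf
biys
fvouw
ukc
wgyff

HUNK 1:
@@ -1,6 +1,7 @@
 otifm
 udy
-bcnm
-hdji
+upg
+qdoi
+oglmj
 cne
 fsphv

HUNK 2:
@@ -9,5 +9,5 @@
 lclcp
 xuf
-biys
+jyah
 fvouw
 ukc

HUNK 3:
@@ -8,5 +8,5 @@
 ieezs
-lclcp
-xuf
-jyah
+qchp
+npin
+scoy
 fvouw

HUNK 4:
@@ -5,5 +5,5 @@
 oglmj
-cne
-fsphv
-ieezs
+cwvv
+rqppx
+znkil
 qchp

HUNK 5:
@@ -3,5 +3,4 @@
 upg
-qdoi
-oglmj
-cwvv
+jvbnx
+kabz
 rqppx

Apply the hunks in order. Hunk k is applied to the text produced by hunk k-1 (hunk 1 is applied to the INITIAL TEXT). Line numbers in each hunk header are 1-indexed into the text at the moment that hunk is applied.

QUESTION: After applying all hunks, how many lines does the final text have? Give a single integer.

Answer: 13

Derivation:
Hunk 1: at line 1 remove [bcnm,hdji] add [upg,qdoi,oglmj] -> 14 lines: otifm udy upg qdoi oglmj cne fsphv ieezs lclcp xuf biys fvouw ukc wgyff
Hunk 2: at line 9 remove [biys] add [jyah] -> 14 lines: otifm udy upg qdoi oglmj cne fsphv ieezs lclcp xuf jyah fvouw ukc wgyff
Hunk 3: at line 8 remove [lclcp,xuf,jyah] add [qchp,npin,scoy] -> 14 lines: otifm udy upg qdoi oglmj cne fsphv ieezs qchp npin scoy fvouw ukc wgyff
Hunk 4: at line 5 remove [cne,fsphv,ieezs] add [cwvv,rqppx,znkil] -> 14 lines: otifm udy upg qdoi oglmj cwvv rqppx znkil qchp npin scoy fvouw ukc wgyff
Hunk 5: at line 3 remove [qdoi,oglmj,cwvv] add [jvbnx,kabz] -> 13 lines: otifm udy upg jvbnx kabz rqppx znkil qchp npin scoy fvouw ukc wgyff
Final line count: 13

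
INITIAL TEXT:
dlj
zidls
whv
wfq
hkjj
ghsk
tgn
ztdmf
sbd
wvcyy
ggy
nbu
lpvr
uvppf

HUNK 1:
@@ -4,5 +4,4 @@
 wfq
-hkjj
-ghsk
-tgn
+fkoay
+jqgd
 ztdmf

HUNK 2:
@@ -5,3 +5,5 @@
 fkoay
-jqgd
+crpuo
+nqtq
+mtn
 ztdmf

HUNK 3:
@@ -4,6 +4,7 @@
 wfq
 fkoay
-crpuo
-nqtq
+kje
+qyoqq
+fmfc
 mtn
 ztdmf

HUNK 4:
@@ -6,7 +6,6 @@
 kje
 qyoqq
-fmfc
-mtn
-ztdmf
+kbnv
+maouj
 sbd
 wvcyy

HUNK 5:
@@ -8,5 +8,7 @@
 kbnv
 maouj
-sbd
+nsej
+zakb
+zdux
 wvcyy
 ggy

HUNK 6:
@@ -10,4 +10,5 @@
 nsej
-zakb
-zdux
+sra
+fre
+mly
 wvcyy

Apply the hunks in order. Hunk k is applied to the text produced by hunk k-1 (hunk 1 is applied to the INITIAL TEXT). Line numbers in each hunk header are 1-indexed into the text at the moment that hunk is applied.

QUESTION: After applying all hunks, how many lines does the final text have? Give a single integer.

Answer: 18

Derivation:
Hunk 1: at line 4 remove [hkjj,ghsk,tgn] add [fkoay,jqgd] -> 13 lines: dlj zidls whv wfq fkoay jqgd ztdmf sbd wvcyy ggy nbu lpvr uvppf
Hunk 2: at line 5 remove [jqgd] add [crpuo,nqtq,mtn] -> 15 lines: dlj zidls whv wfq fkoay crpuo nqtq mtn ztdmf sbd wvcyy ggy nbu lpvr uvppf
Hunk 3: at line 4 remove [crpuo,nqtq] add [kje,qyoqq,fmfc] -> 16 lines: dlj zidls whv wfq fkoay kje qyoqq fmfc mtn ztdmf sbd wvcyy ggy nbu lpvr uvppf
Hunk 4: at line 6 remove [fmfc,mtn,ztdmf] add [kbnv,maouj] -> 15 lines: dlj zidls whv wfq fkoay kje qyoqq kbnv maouj sbd wvcyy ggy nbu lpvr uvppf
Hunk 5: at line 8 remove [sbd] add [nsej,zakb,zdux] -> 17 lines: dlj zidls whv wfq fkoay kje qyoqq kbnv maouj nsej zakb zdux wvcyy ggy nbu lpvr uvppf
Hunk 6: at line 10 remove [zakb,zdux] add [sra,fre,mly] -> 18 lines: dlj zidls whv wfq fkoay kje qyoqq kbnv maouj nsej sra fre mly wvcyy ggy nbu lpvr uvppf
Final line count: 18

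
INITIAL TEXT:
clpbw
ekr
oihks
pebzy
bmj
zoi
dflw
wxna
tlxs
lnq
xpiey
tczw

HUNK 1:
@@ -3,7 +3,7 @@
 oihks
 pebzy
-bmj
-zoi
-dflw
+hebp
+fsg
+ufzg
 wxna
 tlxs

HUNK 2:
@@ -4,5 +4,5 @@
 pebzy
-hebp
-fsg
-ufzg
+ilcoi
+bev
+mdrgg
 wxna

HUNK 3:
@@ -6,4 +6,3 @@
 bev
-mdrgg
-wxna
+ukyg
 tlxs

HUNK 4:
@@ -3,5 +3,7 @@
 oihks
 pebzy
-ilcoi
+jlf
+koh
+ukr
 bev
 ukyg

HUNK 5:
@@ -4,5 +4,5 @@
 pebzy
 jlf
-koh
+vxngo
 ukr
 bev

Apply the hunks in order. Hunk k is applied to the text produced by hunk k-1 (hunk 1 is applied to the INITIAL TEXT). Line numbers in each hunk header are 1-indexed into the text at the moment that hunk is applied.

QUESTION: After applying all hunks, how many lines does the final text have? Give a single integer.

Answer: 13

Derivation:
Hunk 1: at line 3 remove [bmj,zoi,dflw] add [hebp,fsg,ufzg] -> 12 lines: clpbw ekr oihks pebzy hebp fsg ufzg wxna tlxs lnq xpiey tczw
Hunk 2: at line 4 remove [hebp,fsg,ufzg] add [ilcoi,bev,mdrgg] -> 12 lines: clpbw ekr oihks pebzy ilcoi bev mdrgg wxna tlxs lnq xpiey tczw
Hunk 3: at line 6 remove [mdrgg,wxna] add [ukyg] -> 11 lines: clpbw ekr oihks pebzy ilcoi bev ukyg tlxs lnq xpiey tczw
Hunk 4: at line 3 remove [ilcoi] add [jlf,koh,ukr] -> 13 lines: clpbw ekr oihks pebzy jlf koh ukr bev ukyg tlxs lnq xpiey tczw
Hunk 5: at line 4 remove [koh] add [vxngo] -> 13 lines: clpbw ekr oihks pebzy jlf vxngo ukr bev ukyg tlxs lnq xpiey tczw
Final line count: 13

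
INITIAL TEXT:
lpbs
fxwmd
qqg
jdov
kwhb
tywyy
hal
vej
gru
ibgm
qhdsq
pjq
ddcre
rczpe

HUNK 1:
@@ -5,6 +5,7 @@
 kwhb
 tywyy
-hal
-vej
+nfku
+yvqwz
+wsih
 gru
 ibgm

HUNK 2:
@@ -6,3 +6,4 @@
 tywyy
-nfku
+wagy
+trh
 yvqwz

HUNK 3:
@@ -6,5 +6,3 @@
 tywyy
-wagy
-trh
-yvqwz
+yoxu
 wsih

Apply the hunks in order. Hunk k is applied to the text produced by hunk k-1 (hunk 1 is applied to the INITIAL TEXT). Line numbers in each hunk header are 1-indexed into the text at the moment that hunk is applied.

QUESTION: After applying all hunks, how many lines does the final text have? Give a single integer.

Answer: 14

Derivation:
Hunk 1: at line 5 remove [hal,vej] add [nfku,yvqwz,wsih] -> 15 lines: lpbs fxwmd qqg jdov kwhb tywyy nfku yvqwz wsih gru ibgm qhdsq pjq ddcre rczpe
Hunk 2: at line 6 remove [nfku] add [wagy,trh] -> 16 lines: lpbs fxwmd qqg jdov kwhb tywyy wagy trh yvqwz wsih gru ibgm qhdsq pjq ddcre rczpe
Hunk 3: at line 6 remove [wagy,trh,yvqwz] add [yoxu] -> 14 lines: lpbs fxwmd qqg jdov kwhb tywyy yoxu wsih gru ibgm qhdsq pjq ddcre rczpe
Final line count: 14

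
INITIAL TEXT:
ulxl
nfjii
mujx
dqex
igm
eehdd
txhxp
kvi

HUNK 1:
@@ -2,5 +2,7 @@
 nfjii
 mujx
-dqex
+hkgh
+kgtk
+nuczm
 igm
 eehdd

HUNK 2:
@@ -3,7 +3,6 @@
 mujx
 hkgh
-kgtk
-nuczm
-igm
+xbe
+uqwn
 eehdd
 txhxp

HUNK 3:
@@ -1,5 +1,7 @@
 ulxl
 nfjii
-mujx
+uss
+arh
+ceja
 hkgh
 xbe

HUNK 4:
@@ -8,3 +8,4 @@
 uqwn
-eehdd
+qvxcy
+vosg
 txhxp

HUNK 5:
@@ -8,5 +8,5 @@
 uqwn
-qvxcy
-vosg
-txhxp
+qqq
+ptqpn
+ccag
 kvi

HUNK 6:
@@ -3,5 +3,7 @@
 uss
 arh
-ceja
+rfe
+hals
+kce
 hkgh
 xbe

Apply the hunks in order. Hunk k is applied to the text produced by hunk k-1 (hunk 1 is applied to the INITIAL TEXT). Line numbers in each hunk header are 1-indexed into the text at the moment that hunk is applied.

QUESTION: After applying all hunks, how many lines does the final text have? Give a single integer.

Answer: 14

Derivation:
Hunk 1: at line 2 remove [dqex] add [hkgh,kgtk,nuczm] -> 10 lines: ulxl nfjii mujx hkgh kgtk nuczm igm eehdd txhxp kvi
Hunk 2: at line 3 remove [kgtk,nuczm,igm] add [xbe,uqwn] -> 9 lines: ulxl nfjii mujx hkgh xbe uqwn eehdd txhxp kvi
Hunk 3: at line 1 remove [mujx] add [uss,arh,ceja] -> 11 lines: ulxl nfjii uss arh ceja hkgh xbe uqwn eehdd txhxp kvi
Hunk 4: at line 8 remove [eehdd] add [qvxcy,vosg] -> 12 lines: ulxl nfjii uss arh ceja hkgh xbe uqwn qvxcy vosg txhxp kvi
Hunk 5: at line 8 remove [qvxcy,vosg,txhxp] add [qqq,ptqpn,ccag] -> 12 lines: ulxl nfjii uss arh ceja hkgh xbe uqwn qqq ptqpn ccag kvi
Hunk 6: at line 3 remove [ceja] add [rfe,hals,kce] -> 14 lines: ulxl nfjii uss arh rfe hals kce hkgh xbe uqwn qqq ptqpn ccag kvi
Final line count: 14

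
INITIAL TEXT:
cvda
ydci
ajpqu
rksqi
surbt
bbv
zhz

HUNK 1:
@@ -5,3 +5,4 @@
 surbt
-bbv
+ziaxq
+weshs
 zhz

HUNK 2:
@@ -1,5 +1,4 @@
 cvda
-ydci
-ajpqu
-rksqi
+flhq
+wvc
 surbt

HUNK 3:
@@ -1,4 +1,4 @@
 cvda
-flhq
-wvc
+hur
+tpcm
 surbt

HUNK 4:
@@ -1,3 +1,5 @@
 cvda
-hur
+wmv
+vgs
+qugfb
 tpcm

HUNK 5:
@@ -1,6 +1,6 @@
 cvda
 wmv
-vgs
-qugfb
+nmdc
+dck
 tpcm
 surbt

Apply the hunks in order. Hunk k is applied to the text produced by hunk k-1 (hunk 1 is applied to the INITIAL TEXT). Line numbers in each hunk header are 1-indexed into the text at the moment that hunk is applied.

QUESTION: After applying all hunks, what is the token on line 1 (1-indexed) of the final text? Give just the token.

Hunk 1: at line 5 remove [bbv] add [ziaxq,weshs] -> 8 lines: cvda ydci ajpqu rksqi surbt ziaxq weshs zhz
Hunk 2: at line 1 remove [ydci,ajpqu,rksqi] add [flhq,wvc] -> 7 lines: cvda flhq wvc surbt ziaxq weshs zhz
Hunk 3: at line 1 remove [flhq,wvc] add [hur,tpcm] -> 7 lines: cvda hur tpcm surbt ziaxq weshs zhz
Hunk 4: at line 1 remove [hur] add [wmv,vgs,qugfb] -> 9 lines: cvda wmv vgs qugfb tpcm surbt ziaxq weshs zhz
Hunk 5: at line 1 remove [vgs,qugfb] add [nmdc,dck] -> 9 lines: cvda wmv nmdc dck tpcm surbt ziaxq weshs zhz
Final line 1: cvda

Answer: cvda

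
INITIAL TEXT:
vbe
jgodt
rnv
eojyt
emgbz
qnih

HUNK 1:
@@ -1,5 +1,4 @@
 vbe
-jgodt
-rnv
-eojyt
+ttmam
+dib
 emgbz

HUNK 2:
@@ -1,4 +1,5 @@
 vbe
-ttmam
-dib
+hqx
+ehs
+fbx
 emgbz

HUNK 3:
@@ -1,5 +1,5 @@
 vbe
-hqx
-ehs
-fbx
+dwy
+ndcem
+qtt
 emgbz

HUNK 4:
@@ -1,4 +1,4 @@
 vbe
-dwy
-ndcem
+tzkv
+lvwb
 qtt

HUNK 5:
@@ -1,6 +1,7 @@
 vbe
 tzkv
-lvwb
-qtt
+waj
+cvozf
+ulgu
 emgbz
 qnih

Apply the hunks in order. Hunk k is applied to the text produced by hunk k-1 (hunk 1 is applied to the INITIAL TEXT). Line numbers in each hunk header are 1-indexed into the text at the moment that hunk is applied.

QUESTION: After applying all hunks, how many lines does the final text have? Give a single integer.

Hunk 1: at line 1 remove [jgodt,rnv,eojyt] add [ttmam,dib] -> 5 lines: vbe ttmam dib emgbz qnih
Hunk 2: at line 1 remove [ttmam,dib] add [hqx,ehs,fbx] -> 6 lines: vbe hqx ehs fbx emgbz qnih
Hunk 3: at line 1 remove [hqx,ehs,fbx] add [dwy,ndcem,qtt] -> 6 lines: vbe dwy ndcem qtt emgbz qnih
Hunk 4: at line 1 remove [dwy,ndcem] add [tzkv,lvwb] -> 6 lines: vbe tzkv lvwb qtt emgbz qnih
Hunk 5: at line 1 remove [lvwb,qtt] add [waj,cvozf,ulgu] -> 7 lines: vbe tzkv waj cvozf ulgu emgbz qnih
Final line count: 7

Answer: 7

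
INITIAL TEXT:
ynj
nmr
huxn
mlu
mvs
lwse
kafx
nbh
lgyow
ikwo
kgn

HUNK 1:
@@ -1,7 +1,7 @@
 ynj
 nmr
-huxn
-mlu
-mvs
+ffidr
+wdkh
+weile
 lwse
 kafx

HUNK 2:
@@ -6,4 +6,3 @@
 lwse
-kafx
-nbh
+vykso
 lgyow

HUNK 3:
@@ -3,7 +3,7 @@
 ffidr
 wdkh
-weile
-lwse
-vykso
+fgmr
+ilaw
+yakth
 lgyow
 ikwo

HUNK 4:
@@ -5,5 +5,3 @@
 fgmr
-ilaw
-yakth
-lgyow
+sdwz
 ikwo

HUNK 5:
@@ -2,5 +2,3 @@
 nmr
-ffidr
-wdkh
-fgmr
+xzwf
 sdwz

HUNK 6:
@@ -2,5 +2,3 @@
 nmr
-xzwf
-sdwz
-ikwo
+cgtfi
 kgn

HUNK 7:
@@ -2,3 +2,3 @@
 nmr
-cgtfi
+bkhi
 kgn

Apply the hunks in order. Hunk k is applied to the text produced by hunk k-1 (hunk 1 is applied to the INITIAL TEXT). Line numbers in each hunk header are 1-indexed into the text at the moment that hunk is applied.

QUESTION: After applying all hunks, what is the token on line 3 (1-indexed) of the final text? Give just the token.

Hunk 1: at line 1 remove [huxn,mlu,mvs] add [ffidr,wdkh,weile] -> 11 lines: ynj nmr ffidr wdkh weile lwse kafx nbh lgyow ikwo kgn
Hunk 2: at line 6 remove [kafx,nbh] add [vykso] -> 10 lines: ynj nmr ffidr wdkh weile lwse vykso lgyow ikwo kgn
Hunk 3: at line 3 remove [weile,lwse,vykso] add [fgmr,ilaw,yakth] -> 10 lines: ynj nmr ffidr wdkh fgmr ilaw yakth lgyow ikwo kgn
Hunk 4: at line 5 remove [ilaw,yakth,lgyow] add [sdwz] -> 8 lines: ynj nmr ffidr wdkh fgmr sdwz ikwo kgn
Hunk 5: at line 2 remove [ffidr,wdkh,fgmr] add [xzwf] -> 6 lines: ynj nmr xzwf sdwz ikwo kgn
Hunk 6: at line 2 remove [xzwf,sdwz,ikwo] add [cgtfi] -> 4 lines: ynj nmr cgtfi kgn
Hunk 7: at line 2 remove [cgtfi] add [bkhi] -> 4 lines: ynj nmr bkhi kgn
Final line 3: bkhi

Answer: bkhi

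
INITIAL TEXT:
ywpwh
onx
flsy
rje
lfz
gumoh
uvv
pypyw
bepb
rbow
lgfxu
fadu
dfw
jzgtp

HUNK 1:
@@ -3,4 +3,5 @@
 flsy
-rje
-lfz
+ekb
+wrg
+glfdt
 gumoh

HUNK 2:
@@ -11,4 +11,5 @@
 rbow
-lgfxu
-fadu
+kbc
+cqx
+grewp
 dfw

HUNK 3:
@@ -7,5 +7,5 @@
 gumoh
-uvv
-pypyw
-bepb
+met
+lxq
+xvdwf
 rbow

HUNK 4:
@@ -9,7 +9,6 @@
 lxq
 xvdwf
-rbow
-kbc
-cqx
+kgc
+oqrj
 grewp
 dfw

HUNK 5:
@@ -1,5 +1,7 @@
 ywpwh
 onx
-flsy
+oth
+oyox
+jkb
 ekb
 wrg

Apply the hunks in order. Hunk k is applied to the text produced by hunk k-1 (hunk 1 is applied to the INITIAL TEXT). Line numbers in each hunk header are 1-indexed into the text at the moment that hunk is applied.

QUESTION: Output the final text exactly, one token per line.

Answer: ywpwh
onx
oth
oyox
jkb
ekb
wrg
glfdt
gumoh
met
lxq
xvdwf
kgc
oqrj
grewp
dfw
jzgtp

Derivation:
Hunk 1: at line 3 remove [rje,lfz] add [ekb,wrg,glfdt] -> 15 lines: ywpwh onx flsy ekb wrg glfdt gumoh uvv pypyw bepb rbow lgfxu fadu dfw jzgtp
Hunk 2: at line 11 remove [lgfxu,fadu] add [kbc,cqx,grewp] -> 16 lines: ywpwh onx flsy ekb wrg glfdt gumoh uvv pypyw bepb rbow kbc cqx grewp dfw jzgtp
Hunk 3: at line 7 remove [uvv,pypyw,bepb] add [met,lxq,xvdwf] -> 16 lines: ywpwh onx flsy ekb wrg glfdt gumoh met lxq xvdwf rbow kbc cqx grewp dfw jzgtp
Hunk 4: at line 9 remove [rbow,kbc,cqx] add [kgc,oqrj] -> 15 lines: ywpwh onx flsy ekb wrg glfdt gumoh met lxq xvdwf kgc oqrj grewp dfw jzgtp
Hunk 5: at line 1 remove [flsy] add [oth,oyox,jkb] -> 17 lines: ywpwh onx oth oyox jkb ekb wrg glfdt gumoh met lxq xvdwf kgc oqrj grewp dfw jzgtp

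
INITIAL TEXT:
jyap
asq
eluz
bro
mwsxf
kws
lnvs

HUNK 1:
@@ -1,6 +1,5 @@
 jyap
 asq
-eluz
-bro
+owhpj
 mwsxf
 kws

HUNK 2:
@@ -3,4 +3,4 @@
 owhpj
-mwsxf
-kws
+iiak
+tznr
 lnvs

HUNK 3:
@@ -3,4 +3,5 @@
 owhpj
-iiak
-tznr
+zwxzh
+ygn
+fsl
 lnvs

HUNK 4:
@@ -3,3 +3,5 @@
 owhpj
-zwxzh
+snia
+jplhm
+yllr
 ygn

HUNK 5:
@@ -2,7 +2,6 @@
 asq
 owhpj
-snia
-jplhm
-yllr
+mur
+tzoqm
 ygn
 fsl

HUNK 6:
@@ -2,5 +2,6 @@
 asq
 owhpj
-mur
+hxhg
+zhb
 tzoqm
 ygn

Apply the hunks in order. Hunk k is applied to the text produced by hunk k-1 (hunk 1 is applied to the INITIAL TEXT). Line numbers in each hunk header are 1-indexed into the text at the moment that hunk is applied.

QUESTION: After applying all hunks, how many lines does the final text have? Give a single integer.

Answer: 9

Derivation:
Hunk 1: at line 1 remove [eluz,bro] add [owhpj] -> 6 lines: jyap asq owhpj mwsxf kws lnvs
Hunk 2: at line 3 remove [mwsxf,kws] add [iiak,tznr] -> 6 lines: jyap asq owhpj iiak tznr lnvs
Hunk 3: at line 3 remove [iiak,tznr] add [zwxzh,ygn,fsl] -> 7 lines: jyap asq owhpj zwxzh ygn fsl lnvs
Hunk 4: at line 3 remove [zwxzh] add [snia,jplhm,yllr] -> 9 lines: jyap asq owhpj snia jplhm yllr ygn fsl lnvs
Hunk 5: at line 2 remove [snia,jplhm,yllr] add [mur,tzoqm] -> 8 lines: jyap asq owhpj mur tzoqm ygn fsl lnvs
Hunk 6: at line 2 remove [mur] add [hxhg,zhb] -> 9 lines: jyap asq owhpj hxhg zhb tzoqm ygn fsl lnvs
Final line count: 9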